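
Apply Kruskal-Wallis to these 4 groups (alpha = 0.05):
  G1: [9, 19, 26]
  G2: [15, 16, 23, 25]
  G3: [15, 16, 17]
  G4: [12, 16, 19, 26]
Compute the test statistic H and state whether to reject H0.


Step 1: Combine all N = 14 observations and assign midranks.
sorted (value, group, rank): (9,G1,1), (12,G4,2), (15,G2,3.5), (15,G3,3.5), (16,G2,6), (16,G3,6), (16,G4,6), (17,G3,8), (19,G1,9.5), (19,G4,9.5), (23,G2,11), (25,G2,12), (26,G1,13.5), (26,G4,13.5)
Step 2: Sum ranks within each group.
R_1 = 24 (n_1 = 3)
R_2 = 32.5 (n_2 = 4)
R_3 = 17.5 (n_3 = 3)
R_4 = 31 (n_4 = 4)
Step 3: H = 12/(N(N+1)) * sum(R_i^2/n_i) - 3(N+1)
     = 12/(14*15) * (24^2/3 + 32.5^2/4 + 17.5^2/3 + 31^2/4) - 3*15
     = 0.057143 * 798.396 - 45
     = 0.622619.
Step 4: Ties present; correction factor C = 1 - 42/(14^3 - 14) = 0.984615. Corrected H = 0.622619 / 0.984615 = 0.632347.
Step 5: Under H0, H ~ chi^2(3); p-value = 0.888989.
Step 6: alpha = 0.05. fail to reject H0.

H = 0.6323, df = 3, p = 0.888989, fail to reject H0.


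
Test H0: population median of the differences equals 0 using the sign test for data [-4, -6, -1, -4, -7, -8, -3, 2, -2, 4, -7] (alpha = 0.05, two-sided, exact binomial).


Step 1: Discard zero differences. Original n = 11; n_eff = number of nonzero differences = 11.
Nonzero differences (with sign): -4, -6, -1, -4, -7, -8, -3, +2, -2, +4, -7
Step 2: Count signs: positive = 2, negative = 9.
Step 3: Under H0: P(positive) = 0.5, so the number of positives S ~ Bin(11, 0.5).
Step 4: Two-sided exact p-value = sum of Bin(11,0.5) probabilities at or below the observed probability = 0.065430.
Step 5: alpha = 0.05. fail to reject H0.

n_eff = 11, pos = 2, neg = 9, p = 0.065430, fail to reject H0.


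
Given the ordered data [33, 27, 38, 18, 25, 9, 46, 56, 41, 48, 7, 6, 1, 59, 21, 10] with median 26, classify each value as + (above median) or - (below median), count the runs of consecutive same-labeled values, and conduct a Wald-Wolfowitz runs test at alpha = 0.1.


Step 1: Compute median = 26; label A = above, B = below.
Labels in order: AAABBBAAAABBBABB  (n_A = 8, n_B = 8)
Step 2: Count runs R = 6.
Step 3: Under H0 (random ordering), E[R] = 2*n_A*n_B/(n_A+n_B) + 1 = 2*8*8/16 + 1 = 9.0000.
        Var[R] = 2*n_A*n_B*(2*n_A*n_B - n_A - n_B) / ((n_A+n_B)^2 * (n_A+n_B-1)) = 14336/3840 = 3.7333.
        SD[R] = 1.9322.
Step 4: Continuity-corrected z = (R + 0.5 - E[R]) / SD[R] = (6 + 0.5 - 9.0000) / 1.9322 = -1.2939.
Step 5: Two-sided p-value via normal approximation = 2*(1 - Phi(|z|)) = 0.195709.
Step 6: alpha = 0.1. fail to reject H0.

R = 6, z = -1.2939, p = 0.195709, fail to reject H0.


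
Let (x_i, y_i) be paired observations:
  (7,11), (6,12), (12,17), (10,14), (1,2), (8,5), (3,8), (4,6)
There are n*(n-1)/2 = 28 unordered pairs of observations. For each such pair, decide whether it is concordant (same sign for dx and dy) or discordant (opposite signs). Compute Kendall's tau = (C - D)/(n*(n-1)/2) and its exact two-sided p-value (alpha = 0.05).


Step 1: Enumerate the 28 unordered pairs (i,j) with i<j and classify each by sign(x_j-x_i) * sign(y_j-y_i).
  (1,2):dx=-1,dy=+1->D; (1,3):dx=+5,dy=+6->C; (1,4):dx=+3,dy=+3->C; (1,5):dx=-6,dy=-9->C
  (1,6):dx=+1,dy=-6->D; (1,7):dx=-4,dy=-3->C; (1,8):dx=-3,dy=-5->C; (2,3):dx=+6,dy=+5->C
  (2,4):dx=+4,dy=+2->C; (2,5):dx=-5,dy=-10->C; (2,6):dx=+2,dy=-7->D; (2,7):dx=-3,dy=-4->C
  (2,8):dx=-2,dy=-6->C; (3,4):dx=-2,dy=-3->C; (3,5):dx=-11,dy=-15->C; (3,6):dx=-4,dy=-12->C
  (3,7):dx=-9,dy=-9->C; (3,8):dx=-8,dy=-11->C; (4,5):dx=-9,dy=-12->C; (4,6):dx=-2,dy=-9->C
  (4,7):dx=-7,dy=-6->C; (4,8):dx=-6,dy=-8->C; (5,6):dx=+7,dy=+3->C; (5,7):dx=+2,dy=+6->C
  (5,8):dx=+3,dy=+4->C; (6,7):dx=-5,dy=+3->D; (6,8):dx=-4,dy=+1->D; (7,8):dx=+1,dy=-2->D
Step 2: C = 22, D = 6, total pairs = 28.
Step 3: tau = (C - D)/(n(n-1)/2) = (22 - 6)/28 = 0.571429.
Step 4: Exact two-sided p-value (enumerate n! = 40320 permutations of y under H0): p = 0.061012.
Step 5: alpha = 0.05. fail to reject H0.

tau_b = 0.5714 (C=22, D=6), p = 0.061012, fail to reject H0.


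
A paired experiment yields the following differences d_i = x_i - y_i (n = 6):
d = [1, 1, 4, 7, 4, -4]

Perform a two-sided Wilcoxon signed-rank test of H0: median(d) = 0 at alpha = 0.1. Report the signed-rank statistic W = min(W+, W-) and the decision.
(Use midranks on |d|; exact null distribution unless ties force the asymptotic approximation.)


Step 1: Drop any zero differences (none here) and take |d_i|.
|d| = [1, 1, 4, 7, 4, 4]
Step 2: Midrank |d_i| (ties get averaged ranks).
ranks: |1|->1.5, |1|->1.5, |4|->4, |7|->6, |4|->4, |4|->4
Step 3: Attach original signs; sum ranks with positive sign and with negative sign.
W+ = 1.5 + 1.5 + 4 + 6 + 4 = 17
W- = 4 = 4
(Check: W+ + W- = 21 should equal n(n+1)/2 = 21.)
Step 4: Test statistic W = min(W+, W-) = 4.
Step 5: Ties in |d|, so use the tie-corrected normal approximation.
        E[W] = n(n+1)/4 = 6*7/4 = 10.5.
        Tie groups: |d|=1 (t=2), |d|=4 (t=3); sum(t^3 - t) = 30.
        Var[W] = n(n+1)(2n+1)/24 - sum(t^3-t)/48 = 546/24 - 30/48 = 22.125.
        z = (W - E[W]) / sqrt(Var[W]) = (4 - 10.5) / 4.7037 = -1.3819.
        Two-sided p = 2*Phi(z) = 0.167007.
Step 6: alpha = 0.1. fail to reject H0.

W+ = 17, W- = 4, W = min = 4, p = 0.167007, fail to reject H0.


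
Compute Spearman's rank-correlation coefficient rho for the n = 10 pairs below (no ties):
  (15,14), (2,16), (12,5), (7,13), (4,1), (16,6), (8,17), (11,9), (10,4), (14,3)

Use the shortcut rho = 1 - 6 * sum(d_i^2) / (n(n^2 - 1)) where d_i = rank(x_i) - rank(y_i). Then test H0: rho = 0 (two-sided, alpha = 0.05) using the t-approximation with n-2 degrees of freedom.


Step 1: Rank x and y separately (midranks; no ties here).
rank(x): 15->9, 2->1, 12->7, 7->3, 4->2, 16->10, 8->4, 11->6, 10->5, 14->8
rank(y): 14->8, 16->9, 5->4, 13->7, 1->1, 6->5, 17->10, 9->6, 4->3, 3->2
Step 2: d_i = R_x(i) - R_y(i); compute d_i^2.
  (9-8)^2=1, (1-9)^2=64, (7-4)^2=9, (3-7)^2=16, (2-1)^2=1, (10-5)^2=25, (4-10)^2=36, (6-6)^2=0, (5-3)^2=4, (8-2)^2=36
sum(d^2) = 192.
Step 3: rho = 1 - 6*192 / (10*(10^2 - 1)) = 1 - 1152/990 = -0.163636.
Step 4: Under H0, t = rho * sqrt((n-2)/(1-rho^2)) = -0.4692 ~ t(8).
Step 5: Two-sided p-value from the t-distribution with 8 df = 0.651477.
Step 6: alpha = 0.05. fail to reject H0.

rho = -0.1636, p = 0.651477, fail to reject H0 at alpha = 0.05.


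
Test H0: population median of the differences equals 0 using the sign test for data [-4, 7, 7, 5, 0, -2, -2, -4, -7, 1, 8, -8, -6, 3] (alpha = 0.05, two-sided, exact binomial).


Step 1: Discard zero differences. Original n = 14; n_eff = number of nonzero differences = 13.
Nonzero differences (with sign): -4, +7, +7, +5, -2, -2, -4, -7, +1, +8, -8, -6, +3
Step 2: Count signs: positive = 6, negative = 7.
Step 3: Under H0: P(positive) = 0.5, so the number of positives S ~ Bin(13, 0.5).
Step 4: Two-sided exact p-value = sum of Bin(13,0.5) probabilities at or below the observed probability = 1.000000.
Step 5: alpha = 0.05. fail to reject H0.

n_eff = 13, pos = 6, neg = 7, p = 1.000000, fail to reject H0.


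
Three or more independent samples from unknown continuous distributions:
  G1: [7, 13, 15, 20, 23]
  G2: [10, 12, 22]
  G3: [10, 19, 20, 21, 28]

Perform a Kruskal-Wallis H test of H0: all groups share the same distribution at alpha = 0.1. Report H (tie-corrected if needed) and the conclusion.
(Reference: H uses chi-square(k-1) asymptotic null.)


Step 1: Combine all N = 13 observations and assign midranks.
sorted (value, group, rank): (7,G1,1), (10,G2,2.5), (10,G3,2.5), (12,G2,4), (13,G1,5), (15,G1,6), (19,G3,7), (20,G1,8.5), (20,G3,8.5), (21,G3,10), (22,G2,11), (23,G1,12), (28,G3,13)
Step 2: Sum ranks within each group.
R_1 = 32.5 (n_1 = 5)
R_2 = 17.5 (n_2 = 3)
R_3 = 41 (n_3 = 5)
Step 3: H = 12/(N(N+1)) * sum(R_i^2/n_i) - 3(N+1)
     = 12/(13*14) * (32.5^2/5 + 17.5^2/3 + 41^2/5) - 3*14
     = 0.065934 * 649.533 - 42
     = 0.826374.
Step 4: Ties present; correction factor C = 1 - 12/(13^3 - 13) = 0.994505. Corrected H = 0.826374 / 0.994505 = 0.830939.
Step 5: Under H0, H ~ chi^2(2); p-value = 0.660030.
Step 6: alpha = 0.1. fail to reject H0.

H = 0.8309, df = 2, p = 0.660030, fail to reject H0.


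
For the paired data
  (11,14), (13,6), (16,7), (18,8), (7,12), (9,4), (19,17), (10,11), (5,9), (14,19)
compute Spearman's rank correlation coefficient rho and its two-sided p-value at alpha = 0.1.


Step 1: Rank x and y separately (midranks; no ties here).
rank(x): 11->5, 13->6, 16->8, 18->9, 7->2, 9->3, 19->10, 10->4, 5->1, 14->7
rank(y): 14->8, 6->2, 7->3, 8->4, 12->7, 4->1, 17->9, 11->6, 9->5, 19->10
Step 2: d_i = R_x(i) - R_y(i); compute d_i^2.
  (5-8)^2=9, (6-2)^2=16, (8-3)^2=25, (9-4)^2=25, (2-7)^2=25, (3-1)^2=4, (10-9)^2=1, (4-6)^2=4, (1-5)^2=16, (7-10)^2=9
sum(d^2) = 134.
Step 3: rho = 1 - 6*134 / (10*(10^2 - 1)) = 1 - 804/990 = 0.187879.
Step 4: Under H0, t = rho * sqrt((n-2)/(1-rho^2)) = 0.5410 ~ t(8).
Step 5: Two-sided p-value from the t-distribution with 8 df = 0.603218.
Step 6: alpha = 0.1. fail to reject H0.

rho = 0.1879, p = 0.603218, fail to reject H0 at alpha = 0.1.


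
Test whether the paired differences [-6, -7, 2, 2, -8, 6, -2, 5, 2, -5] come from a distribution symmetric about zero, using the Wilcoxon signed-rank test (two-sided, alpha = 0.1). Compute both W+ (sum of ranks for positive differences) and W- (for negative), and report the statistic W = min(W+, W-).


Step 1: Drop any zero differences (none here) and take |d_i|.
|d| = [6, 7, 2, 2, 8, 6, 2, 5, 2, 5]
Step 2: Midrank |d_i| (ties get averaged ranks).
ranks: |6|->7.5, |7|->9, |2|->2.5, |2|->2.5, |8|->10, |6|->7.5, |2|->2.5, |5|->5.5, |2|->2.5, |5|->5.5
Step 3: Attach original signs; sum ranks with positive sign and with negative sign.
W+ = 2.5 + 2.5 + 7.5 + 5.5 + 2.5 = 20.5
W- = 7.5 + 9 + 10 + 2.5 + 5.5 = 34.5
(Check: W+ + W- = 55 should equal n(n+1)/2 = 55.)
Step 4: Test statistic W = min(W+, W-) = 20.5.
Step 5: Ties in |d|, so use the tie-corrected normal approximation.
        E[W] = n(n+1)/4 = 10*11/4 = 27.5.
        Tie groups: |d|=2 (t=4), |d|=5 (t=2), |d|=6 (t=2); sum(t^3 - t) = 72.
        Var[W] = n(n+1)(2n+1)/24 - sum(t^3-t)/48 = 2310/24 - 72/48 = 94.75.
        z = (W - E[W]) / sqrt(Var[W]) = (20.5 - 27.5) / 9.7340 = -0.7191.
        Two-sided p = 2*Phi(z) = 0.472060.
Step 6: alpha = 0.1. fail to reject H0.

W+ = 20.5, W- = 34.5, W = min = 20.5, p = 0.472060, fail to reject H0.


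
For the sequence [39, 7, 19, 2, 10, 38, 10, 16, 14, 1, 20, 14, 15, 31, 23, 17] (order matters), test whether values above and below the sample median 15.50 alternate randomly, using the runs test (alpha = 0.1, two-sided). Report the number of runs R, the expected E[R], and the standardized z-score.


Step 1: Compute median = 15.50; label A = above, B = below.
Labels in order: ABABBABABBABBAAA  (n_A = 8, n_B = 8)
Step 2: Count runs R = 11.
Step 3: Under H0 (random ordering), E[R] = 2*n_A*n_B/(n_A+n_B) + 1 = 2*8*8/16 + 1 = 9.0000.
        Var[R] = 2*n_A*n_B*(2*n_A*n_B - n_A - n_B) / ((n_A+n_B)^2 * (n_A+n_B-1)) = 14336/3840 = 3.7333.
        SD[R] = 1.9322.
Step 4: Continuity-corrected z = (R - 0.5 - E[R]) / SD[R] = (11 - 0.5 - 9.0000) / 1.9322 = 0.7763.
Step 5: Two-sided p-value via normal approximation = 2*(1 - Phi(|z|)) = 0.437558.
Step 6: alpha = 0.1. fail to reject H0.

R = 11, z = 0.7763, p = 0.437558, fail to reject H0.


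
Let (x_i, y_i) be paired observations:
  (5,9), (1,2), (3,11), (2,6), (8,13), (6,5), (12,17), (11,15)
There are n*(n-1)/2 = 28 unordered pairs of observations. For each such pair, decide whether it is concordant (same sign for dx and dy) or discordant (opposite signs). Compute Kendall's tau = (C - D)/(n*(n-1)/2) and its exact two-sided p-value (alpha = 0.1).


Step 1: Enumerate the 28 unordered pairs (i,j) with i<j and classify each by sign(x_j-x_i) * sign(y_j-y_i).
  (1,2):dx=-4,dy=-7->C; (1,3):dx=-2,dy=+2->D; (1,4):dx=-3,dy=-3->C; (1,5):dx=+3,dy=+4->C
  (1,6):dx=+1,dy=-4->D; (1,7):dx=+7,dy=+8->C; (1,8):dx=+6,dy=+6->C; (2,3):dx=+2,dy=+9->C
  (2,4):dx=+1,dy=+4->C; (2,5):dx=+7,dy=+11->C; (2,6):dx=+5,dy=+3->C; (2,7):dx=+11,dy=+15->C
  (2,8):dx=+10,dy=+13->C; (3,4):dx=-1,dy=-5->C; (3,5):dx=+5,dy=+2->C; (3,6):dx=+3,dy=-6->D
  (3,7):dx=+9,dy=+6->C; (3,8):dx=+8,dy=+4->C; (4,5):dx=+6,dy=+7->C; (4,6):dx=+4,dy=-1->D
  (4,7):dx=+10,dy=+11->C; (4,8):dx=+9,dy=+9->C; (5,6):dx=-2,dy=-8->C; (5,7):dx=+4,dy=+4->C
  (5,8):dx=+3,dy=+2->C; (6,7):dx=+6,dy=+12->C; (6,8):dx=+5,dy=+10->C; (7,8):dx=-1,dy=-2->C
Step 2: C = 24, D = 4, total pairs = 28.
Step 3: tau = (C - D)/(n(n-1)/2) = (24 - 4)/28 = 0.714286.
Step 4: Exact two-sided p-value (enumerate n! = 40320 permutations of y under H0): p = 0.014137.
Step 5: alpha = 0.1. reject H0.

tau_b = 0.7143 (C=24, D=4), p = 0.014137, reject H0.


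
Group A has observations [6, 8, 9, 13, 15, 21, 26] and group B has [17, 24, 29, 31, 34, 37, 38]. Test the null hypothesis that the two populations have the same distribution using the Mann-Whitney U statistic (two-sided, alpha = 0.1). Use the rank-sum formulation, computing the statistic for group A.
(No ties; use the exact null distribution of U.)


Step 1: Combine and sort all 14 observations; assign midranks.
sorted (value, group): (6,X), (8,X), (9,X), (13,X), (15,X), (17,Y), (21,X), (24,Y), (26,X), (29,Y), (31,Y), (34,Y), (37,Y), (38,Y)
ranks: 6->1, 8->2, 9->3, 13->4, 15->5, 17->6, 21->7, 24->8, 26->9, 29->10, 31->11, 34->12, 37->13, 38->14
Step 2: Rank sum for X: R1 = 1 + 2 + 3 + 4 + 5 + 7 + 9 = 31.
Step 3: U_X = R1 - n1(n1+1)/2 = 31 - 7*8/2 = 31 - 28 = 3.
       U_Y = n1*n2 - U_X = 49 - 3 = 46.
Step 4: No ties, so the exact null distribution of U (based on enumerating the C(14,7) = 3432 equally likely rank assignments) gives the two-sided p-value.
Step 5: p-value = 0.004079; compare to alpha = 0.1. reject H0.

U_X = 3, p = 0.004079, reject H0 at alpha = 0.1.


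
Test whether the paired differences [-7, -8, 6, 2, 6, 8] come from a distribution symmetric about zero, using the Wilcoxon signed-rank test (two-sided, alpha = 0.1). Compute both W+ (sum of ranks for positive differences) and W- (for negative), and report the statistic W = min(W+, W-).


Step 1: Drop any zero differences (none here) and take |d_i|.
|d| = [7, 8, 6, 2, 6, 8]
Step 2: Midrank |d_i| (ties get averaged ranks).
ranks: |7|->4, |8|->5.5, |6|->2.5, |2|->1, |6|->2.5, |8|->5.5
Step 3: Attach original signs; sum ranks with positive sign and with negative sign.
W+ = 2.5 + 1 + 2.5 + 5.5 = 11.5
W- = 4 + 5.5 = 9.5
(Check: W+ + W- = 21 should equal n(n+1)/2 = 21.)
Step 4: Test statistic W = min(W+, W-) = 9.5.
Step 5: Ties in |d|, so use the tie-corrected normal approximation.
        E[W] = n(n+1)/4 = 6*7/4 = 10.5.
        Tie groups: |d|=6 (t=2), |d|=8 (t=2); sum(t^3 - t) = 12.
        Var[W] = n(n+1)(2n+1)/24 - sum(t^3-t)/48 = 546/24 - 12/48 = 22.5.
        z = (W - E[W]) / sqrt(Var[W]) = (9.5 - 10.5) / 4.7434 = -0.2108.
        Two-sided p = 2*Phi(z) = 0.833029.
Step 6: alpha = 0.1. fail to reject H0.

W+ = 11.5, W- = 9.5, W = min = 9.5, p = 0.833029, fail to reject H0.


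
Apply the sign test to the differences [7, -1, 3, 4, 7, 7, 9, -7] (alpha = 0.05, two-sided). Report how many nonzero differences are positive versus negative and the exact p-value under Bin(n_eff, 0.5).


Step 1: Discard zero differences. Original n = 8; n_eff = number of nonzero differences = 8.
Nonzero differences (with sign): +7, -1, +3, +4, +7, +7, +9, -7
Step 2: Count signs: positive = 6, negative = 2.
Step 3: Under H0: P(positive) = 0.5, so the number of positives S ~ Bin(8, 0.5).
Step 4: Two-sided exact p-value = sum of Bin(8,0.5) probabilities at or below the observed probability = 0.289062.
Step 5: alpha = 0.05. fail to reject H0.

n_eff = 8, pos = 6, neg = 2, p = 0.289062, fail to reject H0.


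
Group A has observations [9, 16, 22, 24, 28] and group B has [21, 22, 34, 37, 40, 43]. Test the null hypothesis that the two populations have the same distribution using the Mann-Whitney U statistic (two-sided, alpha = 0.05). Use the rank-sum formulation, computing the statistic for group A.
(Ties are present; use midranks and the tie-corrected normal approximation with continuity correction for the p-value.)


Step 1: Combine and sort all 11 observations; assign midranks.
sorted (value, group): (9,X), (16,X), (21,Y), (22,X), (22,Y), (24,X), (28,X), (34,Y), (37,Y), (40,Y), (43,Y)
ranks: 9->1, 16->2, 21->3, 22->4.5, 22->4.5, 24->6, 28->7, 34->8, 37->9, 40->10, 43->11
Step 2: Rank sum for X: R1 = 1 + 2 + 4.5 + 6 + 7 = 20.5.
Step 3: U_X = R1 - n1(n1+1)/2 = 20.5 - 5*6/2 = 20.5 - 15 = 5.5.
       U_Y = n1*n2 - U_X = 30 - 5.5 = 24.5.
Step 4: Ties are present, so use the tie-corrected normal approximation (with continuity correction) for the p-value.
Step 5: p-value = 0.099576; compare to alpha = 0.05. fail to reject H0.

U_X = 5.5, p = 0.099576, fail to reject H0 at alpha = 0.05.


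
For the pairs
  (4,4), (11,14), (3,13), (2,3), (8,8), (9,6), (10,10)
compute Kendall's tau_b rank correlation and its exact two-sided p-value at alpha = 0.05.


Step 1: Enumerate the 21 unordered pairs (i,j) with i<j and classify each by sign(x_j-x_i) * sign(y_j-y_i).
  (1,2):dx=+7,dy=+10->C; (1,3):dx=-1,dy=+9->D; (1,4):dx=-2,dy=-1->C; (1,5):dx=+4,dy=+4->C
  (1,6):dx=+5,dy=+2->C; (1,7):dx=+6,dy=+6->C; (2,3):dx=-8,dy=-1->C; (2,4):dx=-9,dy=-11->C
  (2,5):dx=-3,dy=-6->C; (2,6):dx=-2,dy=-8->C; (2,7):dx=-1,dy=-4->C; (3,4):dx=-1,dy=-10->C
  (3,5):dx=+5,dy=-5->D; (3,6):dx=+6,dy=-7->D; (3,7):dx=+7,dy=-3->D; (4,5):dx=+6,dy=+5->C
  (4,6):dx=+7,dy=+3->C; (4,7):dx=+8,dy=+7->C; (5,6):dx=+1,dy=-2->D; (5,7):dx=+2,dy=+2->C
  (6,7):dx=+1,dy=+4->C
Step 2: C = 16, D = 5, total pairs = 21.
Step 3: tau = (C - D)/(n(n-1)/2) = (16 - 5)/21 = 0.523810.
Step 4: Exact two-sided p-value (enumerate n! = 5040 permutations of y under H0): p = 0.136111.
Step 5: alpha = 0.05. fail to reject H0.

tau_b = 0.5238 (C=16, D=5), p = 0.136111, fail to reject H0.


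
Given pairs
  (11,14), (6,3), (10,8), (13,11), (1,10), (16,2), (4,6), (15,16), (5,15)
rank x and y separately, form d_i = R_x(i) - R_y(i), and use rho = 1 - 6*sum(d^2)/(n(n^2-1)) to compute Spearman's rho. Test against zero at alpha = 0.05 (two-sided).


Step 1: Rank x and y separately (midranks; no ties here).
rank(x): 11->6, 6->4, 10->5, 13->7, 1->1, 16->9, 4->2, 15->8, 5->3
rank(y): 14->7, 3->2, 8->4, 11->6, 10->5, 2->1, 6->3, 16->9, 15->8
Step 2: d_i = R_x(i) - R_y(i); compute d_i^2.
  (6-7)^2=1, (4-2)^2=4, (5-4)^2=1, (7-6)^2=1, (1-5)^2=16, (9-1)^2=64, (2-3)^2=1, (8-9)^2=1, (3-8)^2=25
sum(d^2) = 114.
Step 3: rho = 1 - 6*114 / (9*(9^2 - 1)) = 1 - 684/720 = 0.050000.
Step 4: Under H0, t = rho * sqrt((n-2)/(1-rho^2)) = 0.1325 ~ t(7).
Step 5: Two-sided p-value from the t-distribution with 7 df = 0.898353.
Step 6: alpha = 0.05. fail to reject H0.

rho = 0.0500, p = 0.898353, fail to reject H0 at alpha = 0.05.


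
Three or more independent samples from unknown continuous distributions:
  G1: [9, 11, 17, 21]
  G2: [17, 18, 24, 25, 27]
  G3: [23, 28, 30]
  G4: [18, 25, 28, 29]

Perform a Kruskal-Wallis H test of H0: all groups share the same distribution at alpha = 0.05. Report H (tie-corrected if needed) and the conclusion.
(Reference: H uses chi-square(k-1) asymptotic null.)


Step 1: Combine all N = 16 observations and assign midranks.
sorted (value, group, rank): (9,G1,1), (11,G1,2), (17,G1,3.5), (17,G2,3.5), (18,G2,5.5), (18,G4,5.5), (21,G1,7), (23,G3,8), (24,G2,9), (25,G2,10.5), (25,G4,10.5), (27,G2,12), (28,G3,13.5), (28,G4,13.5), (29,G4,15), (30,G3,16)
Step 2: Sum ranks within each group.
R_1 = 13.5 (n_1 = 4)
R_2 = 40.5 (n_2 = 5)
R_3 = 37.5 (n_3 = 3)
R_4 = 44.5 (n_4 = 4)
Step 3: H = 12/(N(N+1)) * sum(R_i^2/n_i) - 3(N+1)
     = 12/(16*17) * (13.5^2/4 + 40.5^2/5 + 37.5^2/3 + 44.5^2/4) - 3*17
     = 0.044118 * 1337.42 - 51
     = 8.004044.
Step 4: Ties present; correction factor C = 1 - 24/(16^3 - 16) = 0.994118. Corrected H = 8.004044 / 0.994118 = 8.051405.
Step 5: Under H0, H ~ chi^2(3); p-value = 0.044961.
Step 6: alpha = 0.05. reject H0.

H = 8.0514, df = 3, p = 0.044961, reject H0.


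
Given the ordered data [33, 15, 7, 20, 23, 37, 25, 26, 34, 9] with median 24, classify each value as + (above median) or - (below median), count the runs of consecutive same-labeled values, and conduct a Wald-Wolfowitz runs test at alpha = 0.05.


Step 1: Compute median = 24; label A = above, B = below.
Labels in order: ABBBBAAAAB  (n_A = 5, n_B = 5)
Step 2: Count runs R = 4.
Step 3: Under H0 (random ordering), E[R] = 2*n_A*n_B/(n_A+n_B) + 1 = 2*5*5/10 + 1 = 6.0000.
        Var[R] = 2*n_A*n_B*(2*n_A*n_B - n_A - n_B) / ((n_A+n_B)^2 * (n_A+n_B-1)) = 2000/900 = 2.2222.
        SD[R] = 1.4907.
Step 4: Continuity-corrected z = (R + 0.5 - E[R]) / SD[R] = (4 + 0.5 - 6.0000) / 1.4907 = -1.0062.
Step 5: Two-sided p-value via normal approximation = 2*(1 - Phi(|z|)) = 0.314305.
Step 6: alpha = 0.05. fail to reject H0.

R = 4, z = -1.0062, p = 0.314305, fail to reject H0.


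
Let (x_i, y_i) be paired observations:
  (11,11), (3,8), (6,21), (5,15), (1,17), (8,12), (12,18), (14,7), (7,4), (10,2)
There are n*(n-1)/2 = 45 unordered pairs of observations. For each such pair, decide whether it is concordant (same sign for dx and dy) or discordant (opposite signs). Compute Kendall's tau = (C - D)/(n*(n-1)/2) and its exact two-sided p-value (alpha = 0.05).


Step 1: Enumerate the 45 unordered pairs (i,j) with i<j and classify each by sign(x_j-x_i) * sign(y_j-y_i).
  (1,2):dx=-8,dy=-3->C; (1,3):dx=-5,dy=+10->D; (1,4):dx=-6,dy=+4->D; (1,5):dx=-10,dy=+6->D
  (1,6):dx=-3,dy=+1->D; (1,7):dx=+1,dy=+7->C; (1,8):dx=+3,dy=-4->D; (1,9):dx=-4,dy=-7->C
  (1,10):dx=-1,dy=-9->C; (2,3):dx=+3,dy=+13->C; (2,4):dx=+2,dy=+7->C; (2,5):dx=-2,dy=+9->D
  (2,6):dx=+5,dy=+4->C; (2,7):dx=+9,dy=+10->C; (2,8):dx=+11,dy=-1->D; (2,9):dx=+4,dy=-4->D
  (2,10):dx=+7,dy=-6->D; (3,4):dx=-1,dy=-6->C; (3,5):dx=-5,dy=-4->C; (3,6):dx=+2,dy=-9->D
  (3,7):dx=+6,dy=-3->D; (3,8):dx=+8,dy=-14->D; (3,9):dx=+1,dy=-17->D; (3,10):dx=+4,dy=-19->D
  (4,5):dx=-4,dy=+2->D; (4,6):dx=+3,dy=-3->D; (4,7):dx=+7,dy=+3->C; (4,8):dx=+9,dy=-8->D
  (4,9):dx=+2,dy=-11->D; (4,10):dx=+5,dy=-13->D; (5,6):dx=+7,dy=-5->D; (5,7):dx=+11,dy=+1->C
  (5,8):dx=+13,dy=-10->D; (5,9):dx=+6,dy=-13->D; (5,10):dx=+9,dy=-15->D; (6,7):dx=+4,dy=+6->C
  (6,8):dx=+6,dy=-5->D; (6,9):dx=-1,dy=-8->C; (6,10):dx=+2,dy=-10->D; (7,8):dx=+2,dy=-11->D
  (7,9):dx=-5,dy=-14->C; (7,10):dx=-2,dy=-16->C; (8,9):dx=-7,dy=-3->C; (8,10):dx=-4,dy=-5->C
  (9,10):dx=+3,dy=-2->D
Step 2: C = 18, D = 27, total pairs = 45.
Step 3: tau = (C - D)/(n(n-1)/2) = (18 - 27)/45 = -0.200000.
Step 4: Exact two-sided p-value (enumerate n! = 3628800 permutations of y under H0): p = 0.484313.
Step 5: alpha = 0.05. fail to reject H0.

tau_b = -0.2000 (C=18, D=27), p = 0.484313, fail to reject H0.


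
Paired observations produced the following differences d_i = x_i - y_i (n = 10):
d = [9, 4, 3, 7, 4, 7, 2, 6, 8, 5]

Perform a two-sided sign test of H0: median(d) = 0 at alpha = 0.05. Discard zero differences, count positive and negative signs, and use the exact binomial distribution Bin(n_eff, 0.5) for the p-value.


Step 1: Discard zero differences. Original n = 10; n_eff = number of nonzero differences = 10.
Nonzero differences (with sign): +9, +4, +3, +7, +4, +7, +2, +6, +8, +5
Step 2: Count signs: positive = 10, negative = 0.
Step 3: Under H0: P(positive) = 0.5, so the number of positives S ~ Bin(10, 0.5).
Step 4: Two-sided exact p-value = sum of Bin(10,0.5) probabilities at or below the observed probability = 0.001953.
Step 5: alpha = 0.05. reject H0.

n_eff = 10, pos = 10, neg = 0, p = 0.001953, reject H0.


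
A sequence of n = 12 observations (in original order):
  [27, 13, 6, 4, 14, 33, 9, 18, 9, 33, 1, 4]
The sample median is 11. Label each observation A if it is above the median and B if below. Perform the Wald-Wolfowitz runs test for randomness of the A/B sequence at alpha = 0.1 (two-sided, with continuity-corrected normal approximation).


Step 1: Compute median = 11; label A = above, B = below.
Labels in order: AABBAABABABB  (n_A = 6, n_B = 6)
Step 2: Count runs R = 8.
Step 3: Under H0 (random ordering), E[R] = 2*n_A*n_B/(n_A+n_B) + 1 = 2*6*6/12 + 1 = 7.0000.
        Var[R] = 2*n_A*n_B*(2*n_A*n_B - n_A - n_B) / ((n_A+n_B)^2 * (n_A+n_B-1)) = 4320/1584 = 2.7273.
        SD[R] = 1.6514.
Step 4: Continuity-corrected z = (R - 0.5 - E[R]) / SD[R] = (8 - 0.5 - 7.0000) / 1.6514 = 0.3028.
Step 5: Two-sided p-value via normal approximation = 2*(1 - Phi(|z|)) = 0.762069.
Step 6: alpha = 0.1. fail to reject H0.

R = 8, z = 0.3028, p = 0.762069, fail to reject H0.


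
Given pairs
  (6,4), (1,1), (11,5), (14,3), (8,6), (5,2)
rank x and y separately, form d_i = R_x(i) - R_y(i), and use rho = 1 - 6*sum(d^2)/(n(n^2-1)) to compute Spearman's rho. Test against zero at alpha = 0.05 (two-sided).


Step 1: Rank x and y separately (midranks; no ties here).
rank(x): 6->3, 1->1, 11->5, 14->6, 8->4, 5->2
rank(y): 4->4, 1->1, 5->5, 3->3, 6->6, 2->2
Step 2: d_i = R_x(i) - R_y(i); compute d_i^2.
  (3-4)^2=1, (1-1)^2=0, (5-5)^2=0, (6-3)^2=9, (4-6)^2=4, (2-2)^2=0
sum(d^2) = 14.
Step 3: rho = 1 - 6*14 / (6*(6^2 - 1)) = 1 - 84/210 = 0.600000.
Step 4: Under H0, t = rho * sqrt((n-2)/(1-rho^2)) = 1.5000 ~ t(4).
Step 5: Two-sided p-value from the t-distribution with 4 df = 0.208000.
Step 6: alpha = 0.05. fail to reject H0.

rho = 0.6000, p = 0.208000, fail to reject H0 at alpha = 0.05.


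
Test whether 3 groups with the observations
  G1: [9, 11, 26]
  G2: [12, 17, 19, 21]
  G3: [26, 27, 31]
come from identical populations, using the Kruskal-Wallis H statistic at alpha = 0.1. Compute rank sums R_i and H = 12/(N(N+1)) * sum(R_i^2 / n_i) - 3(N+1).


Step 1: Combine all N = 10 observations and assign midranks.
sorted (value, group, rank): (9,G1,1), (11,G1,2), (12,G2,3), (17,G2,4), (19,G2,5), (21,G2,6), (26,G1,7.5), (26,G3,7.5), (27,G3,9), (31,G3,10)
Step 2: Sum ranks within each group.
R_1 = 10.5 (n_1 = 3)
R_2 = 18 (n_2 = 4)
R_3 = 26.5 (n_3 = 3)
Step 3: H = 12/(N(N+1)) * sum(R_i^2/n_i) - 3(N+1)
     = 12/(10*11) * (10.5^2/3 + 18^2/4 + 26.5^2/3) - 3*11
     = 0.109091 * 351.833 - 33
     = 5.381818.
Step 4: Ties present; correction factor C = 1 - 6/(10^3 - 10) = 0.993939. Corrected H = 5.381818 / 0.993939 = 5.414634.
Step 5: Under H0, H ~ chi^2(2); p-value = 0.066716.
Step 6: alpha = 0.1. reject H0.

H = 5.4146, df = 2, p = 0.066716, reject H0.


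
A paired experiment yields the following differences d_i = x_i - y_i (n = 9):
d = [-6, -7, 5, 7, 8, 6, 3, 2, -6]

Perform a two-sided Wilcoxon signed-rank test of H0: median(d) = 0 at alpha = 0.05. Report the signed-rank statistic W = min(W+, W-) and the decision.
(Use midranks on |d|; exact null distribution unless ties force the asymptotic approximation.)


Step 1: Drop any zero differences (none here) and take |d_i|.
|d| = [6, 7, 5, 7, 8, 6, 3, 2, 6]
Step 2: Midrank |d_i| (ties get averaged ranks).
ranks: |6|->5, |7|->7.5, |5|->3, |7|->7.5, |8|->9, |6|->5, |3|->2, |2|->1, |6|->5
Step 3: Attach original signs; sum ranks with positive sign and with negative sign.
W+ = 3 + 7.5 + 9 + 5 + 2 + 1 = 27.5
W- = 5 + 7.5 + 5 = 17.5
(Check: W+ + W- = 45 should equal n(n+1)/2 = 45.)
Step 4: Test statistic W = min(W+, W-) = 17.5.
Step 5: Ties in |d|, so use the tie-corrected normal approximation.
        E[W] = n(n+1)/4 = 9*10/4 = 22.5.
        Tie groups: |d|=6 (t=3), |d|=7 (t=2); sum(t^3 - t) = 30.
        Var[W] = n(n+1)(2n+1)/24 - sum(t^3-t)/48 = 1710/24 - 30/48 = 70.625.
        z = (W - E[W]) / sqrt(Var[W]) = (17.5 - 22.5) / 8.4039 = -0.5950.
        Two-sided p = 2*Phi(z) = 0.551867.
Step 6: alpha = 0.05. fail to reject H0.

W+ = 27.5, W- = 17.5, W = min = 17.5, p = 0.551867, fail to reject H0.


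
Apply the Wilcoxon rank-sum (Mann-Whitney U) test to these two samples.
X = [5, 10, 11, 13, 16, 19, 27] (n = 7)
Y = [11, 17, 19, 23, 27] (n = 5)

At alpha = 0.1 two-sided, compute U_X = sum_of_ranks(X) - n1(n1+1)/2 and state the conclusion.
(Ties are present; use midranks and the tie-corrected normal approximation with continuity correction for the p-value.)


Step 1: Combine and sort all 12 observations; assign midranks.
sorted (value, group): (5,X), (10,X), (11,X), (11,Y), (13,X), (16,X), (17,Y), (19,X), (19,Y), (23,Y), (27,X), (27,Y)
ranks: 5->1, 10->2, 11->3.5, 11->3.5, 13->5, 16->6, 17->7, 19->8.5, 19->8.5, 23->10, 27->11.5, 27->11.5
Step 2: Rank sum for X: R1 = 1 + 2 + 3.5 + 5 + 6 + 8.5 + 11.5 = 37.5.
Step 3: U_X = R1 - n1(n1+1)/2 = 37.5 - 7*8/2 = 37.5 - 28 = 9.5.
       U_Y = n1*n2 - U_X = 35 - 9.5 = 25.5.
Step 4: Ties are present, so use the tie-corrected normal approximation (with continuity correction) for the p-value.
Step 5: p-value = 0.220788; compare to alpha = 0.1. fail to reject H0.

U_X = 9.5, p = 0.220788, fail to reject H0 at alpha = 0.1.


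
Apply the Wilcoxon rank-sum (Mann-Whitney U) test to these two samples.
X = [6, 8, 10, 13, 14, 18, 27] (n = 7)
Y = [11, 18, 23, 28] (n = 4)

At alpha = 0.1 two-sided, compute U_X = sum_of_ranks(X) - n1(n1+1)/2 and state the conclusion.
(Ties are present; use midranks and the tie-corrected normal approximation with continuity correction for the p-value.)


Step 1: Combine and sort all 11 observations; assign midranks.
sorted (value, group): (6,X), (8,X), (10,X), (11,Y), (13,X), (14,X), (18,X), (18,Y), (23,Y), (27,X), (28,Y)
ranks: 6->1, 8->2, 10->3, 11->4, 13->5, 14->6, 18->7.5, 18->7.5, 23->9, 27->10, 28->11
Step 2: Rank sum for X: R1 = 1 + 2 + 3 + 5 + 6 + 7.5 + 10 = 34.5.
Step 3: U_X = R1 - n1(n1+1)/2 = 34.5 - 7*8/2 = 34.5 - 28 = 6.5.
       U_Y = n1*n2 - U_X = 28 - 6.5 = 21.5.
Step 4: Ties are present, so use the tie-corrected normal approximation (with continuity correction) for the p-value.
Step 5: p-value = 0.184875; compare to alpha = 0.1. fail to reject H0.

U_X = 6.5, p = 0.184875, fail to reject H0 at alpha = 0.1.


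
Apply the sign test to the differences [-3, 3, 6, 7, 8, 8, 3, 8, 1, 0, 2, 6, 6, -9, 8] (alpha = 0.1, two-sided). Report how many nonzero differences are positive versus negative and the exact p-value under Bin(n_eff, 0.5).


Step 1: Discard zero differences. Original n = 15; n_eff = number of nonzero differences = 14.
Nonzero differences (with sign): -3, +3, +6, +7, +8, +8, +3, +8, +1, +2, +6, +6, -9, +8
Step 2: Count signs: positive = 12, negative = 2.
Step 3: Under H0: P(positive) = 0.5, so the number of positives S ~ Bin(14, 0.5).
Step 4: Two-sided exact p-value = sum of Bin(14,0.5) probabilities at or below the observed probability = 0.012939.
Step 5: alpha = 0.1. reject H0.

n_eff = 14, pos = 12, neg = 2, p = 0.012939, reject H0.


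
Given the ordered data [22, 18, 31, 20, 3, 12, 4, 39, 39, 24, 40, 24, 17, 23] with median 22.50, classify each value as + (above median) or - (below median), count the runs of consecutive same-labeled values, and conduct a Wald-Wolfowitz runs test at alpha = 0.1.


Step 1: Compute median = 22.50; label A = above, B = below.
Labels in order: BBABBBBAAAAABA  (n_A = 7, n_B = 7)
Step 2: Count runs R = 6.
Step 3: Under H0 (random ordering), E[R] = 2*n_A*n_B/(n_A+n_B) + 1 = 2*7*7/14 + 1 = 8.0000.
        Var[R] = 2*n_A*n_B*(2*n_A*n_B - n_A - n_B) / ((n_A+n_B)^2 * (n_A+n_B-1)) = 8232/2548 = 3.2308.
        SD[R] = 1.7974.
Step 4: Continuity-corrected z = (R + 0.5 - E[R]) / SD[R] = (6 + 0.5 - 8.0000) / 1.7974 = -0.8345.
Step 5: Two-sided p-value via normal approximation = 2*(1 - Phi(|z|)) = 0.403986.
Step 6: alpha = 0.1. fail to reject H0.

R = 6, z = -0.8345, p = 0.403986, fail to reject H0.


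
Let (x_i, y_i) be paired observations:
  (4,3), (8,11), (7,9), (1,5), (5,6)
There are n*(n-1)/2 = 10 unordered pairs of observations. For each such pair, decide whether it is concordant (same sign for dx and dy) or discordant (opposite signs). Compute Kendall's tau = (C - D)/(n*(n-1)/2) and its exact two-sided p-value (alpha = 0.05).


Step 1: Enumerate the 10 unordered pairs (i,j) with i<j and classify each by sign(x_j-x_i) * sign(y_j-y_i).
  (1,2):dx=+4,dy=+8->C; (1,3):dx=+3,dy=+6->C; (1,4):dx=-3,dy=+2->D; (1,5):dx=+1,dy=+3->C
  (2,3):dx=-1,dy=-2->C; (2,4):dx=-7,dy=-6->C; (2,5):dx=-3,dy=-5->C; (3,4):dx=-6,dy=-4->C
  (3,5):dx=-2,dy=-3->C; (4,5):dx=+4,dy=+1->C
Step 2: C = 9, D = 1, total pairs = 10.
Step 3: tau = (C - D)/(n(n-1)/2) = (9 - 1)/10 = 0.800000.
Step 4: Exact two-sided p-value (enumerate n! = 120 permutations of y under H0): p = 0.083333.
Step 5: alpha = 0.05. fail to reject H0.

tau_b = 0.8000 (C=9, D=1), p = 0.083333, fail to reject H0.


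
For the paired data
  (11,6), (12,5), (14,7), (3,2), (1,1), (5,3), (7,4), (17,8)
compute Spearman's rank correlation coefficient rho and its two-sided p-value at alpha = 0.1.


Step 1: Rank x and y separately (midranks; no ties here).
rank(x): 11->5, 12->6, 14->7, 3->2, 1->1, 5->3, 7->4, 17->8
rank(y): 6->6, 5->5, 7->7, 2->2, 1->1, 3->3, 4->4, 8->8
Step 2: d_i = R_x(i) - R_y(i); compute d_i^2.
  (5-6)^2=1, (6-5)^2=1, (7-7)^2=0, (2-2)^2=0, (1-1)^2=0, (3-3)^2=0, (4-4)^2=0, (8-8)^2=0
sum(d^2) = 2.
Step 3: rho = 1 - 6*2 / (8*(8^2 - 1)) = 1 - 12/504 = 0.976190.
Step 4: Under H0, t = rho * sqrt((n-2)/(1-rho^2)) = 11.0235 ~ t(6).
Step 5: Two-sided p-value from the t-distribution with 6 df = 0.000033.
Step 6: alpha = 0.1. reject H0.

rho = 0.9762, p = 0.000033, reject H0 at alpha = 0.1.


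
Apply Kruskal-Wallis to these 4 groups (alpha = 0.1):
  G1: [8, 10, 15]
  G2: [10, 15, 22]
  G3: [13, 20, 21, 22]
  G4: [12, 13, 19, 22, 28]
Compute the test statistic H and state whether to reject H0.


Step 1: Combine all N = 15 observations and assign midranks.
sorted (value, group, rank): (8,G1,1), (10,G1,2.5), (10,G2,2.5), (12,G4,4), (13,G3,5.5), (13,G4,5.5), (15,G1,7.5), (15,G2,7.5), (19,G4,9), (20,G3,10), (21,G3,11), (22,G2,13), (22,G3,13), (22,G4,13), (28,G4,15)
Step 2: Sum ranks within each group.
R_1 = 11 (n_1 = 3)
R_2 = 23 (n_2 = 3)
R_3 = 39.5 (n_3 = 4)
R_4 = 46.5 (n_4 = 5)
Step 3: H = 12/(N(N+1)) * sum(R_i^2/n_i) - 3(N+1)
     = 12/(15*16) * (11^2/3 + 23^2/3 + 39.5^2/4 + 46.5^2/5) - 3*16
     = 0.050000 * 1039.18 - 48
     = 3.958958.
Step 4: Ties present; correction factor C = 1 - 42/(15^3 - 15) = 0.987500. Corrected H = 3.958958 / 0.987500 = 4.009072.
Step 5: Under H0, H ~ chi^2(3); p-value = 0.260486.
Step 6: alpha = 0.1. fail to reject H0.

H = 4.0091, df = 3, p = 0.260486, fail to reject H0.


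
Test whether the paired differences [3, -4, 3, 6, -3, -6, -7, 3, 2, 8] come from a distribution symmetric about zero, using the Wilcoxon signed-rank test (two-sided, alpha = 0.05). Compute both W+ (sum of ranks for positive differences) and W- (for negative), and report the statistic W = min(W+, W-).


Step 1: Drop any zero differences (none here) and take |d_i|.
|d| = [3, 4, 3, 6, 3, 6, 7, 3, 2, 8]
Step 2: Midrank |d_i| (ties get averaged ranks).
ranks: |3|->3.5, |4|->6, |3|->3.5, |6|->7.5, |3|->3.5, |6|->7.5, |7|->9, |3|->3.5, |2|->1, |8|->10
Step 3: Attach original signs; sum ranks with positive sign and with negative sign.
W+ = 3.5 + 3.5 + 7.5 + 3.5 + 1 + 10 = 29
W- = 6 + 3.5 + 7.5 + 9 = 26
(Check: W+ + W- = 55 should equal n(n+1)/2 = 55.)
Step 4: Test statistic W = min(W+, W-) = 26.
Step 5: Ties in |d|, so use the tie-corrected normal approximation.
        E[W] = n(n+1)/4 = 10*11/4 = 27.5.
        Tie groups: |d|=3 (t=4), |d|=6 (t=2); sum(t^3 - t) = 66.
        Var[W] = n(n+1)(2n+1)/24 - sum(t^3-t)/48 = 2310/24 - 66/48 = 94.875.
        z = (W - E[W]) / sqrt(Var[W]) = (26 - 27.5) / 9.7404 = -0.1540.
        Two-sided p = 2*Phi(z) = 0.877611.
Step 6: alpha = 0.05. fail to reject H0.

W+ = 29, W- = 26, W = min = 26, p = 0.877611, fail to reject H0.


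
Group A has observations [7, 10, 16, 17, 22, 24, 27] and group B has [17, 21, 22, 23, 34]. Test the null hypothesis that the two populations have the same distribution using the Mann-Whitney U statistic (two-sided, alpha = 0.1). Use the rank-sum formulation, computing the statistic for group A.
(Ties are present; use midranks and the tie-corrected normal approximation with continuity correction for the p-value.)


Step 1: Combine and sort all 12 observations; assign midranks.
sorted (value, group): (7,X), (10,X), (16,X), (17,X), (17,Y), (21,Y), (22,X), (22,Y), (23,Y), (24,X), (27,X), (34,Y)
ranks: 7->1, 10->2, 16->3, 17->4.5, 17->4.5, 21->6, 22->7.5, 22->7.5, 23->9, 24->10, 27->11, 34->12
Step 2: Rank sum for X: R1 = 1 + 2 + 3 + 4.5 + 7.5 + 10 + 11 = 39.
Step 3: U_X = R1 - n1(n1+1)/2 = 39 - 7*8/2 = 39 - 28 = 11.
       U_Y = n1*n2 - U_X = 35 - 11 = 24.
Step 4: Ties are present, so use the tie-corrected normal approximation (with continuity correction) for the p-value.
Step 5: p-value = 0.328162; compare to alpha = 0.1. fail to reject H0.

U_X = 11, p = 0.328162, fail to reject H0 at alpha = 0.1.


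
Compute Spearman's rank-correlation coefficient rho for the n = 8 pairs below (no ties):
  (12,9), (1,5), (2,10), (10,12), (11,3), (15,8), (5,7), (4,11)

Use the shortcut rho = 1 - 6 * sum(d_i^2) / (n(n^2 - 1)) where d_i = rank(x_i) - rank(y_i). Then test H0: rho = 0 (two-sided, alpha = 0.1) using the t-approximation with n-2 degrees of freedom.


Step 1: Rank x and y separately (midranks; no ties here).
rank(x): 12->7, 1->1, 2->2, 10->5, 11->6, 15->8, 5->4, 4->3
rank(y): 9->5, 5->2, 10->6, 12->8, 3->1, 8->4, 7->3, 11->7
Step 2: d_i = R_x(i) - R_y(i); compute d_i^2.
  (7-5)^2=4, (1-2)^2=1, (2-6)^2=16, (5-8)^2=9, (6-1)^2=25, (8-4)^2=16, (4-3)^2=1, (3-7)^2=16
sum(d^2) = 88.
Step 3: rho = 1 - 6*88 / (8*(8^2 - 1)) = 1 - 528/504 = -0.047619.
Step 4: Under H0, t = rho * sqrt((n-2)/(1-rho^2)) = -0.1168 ~ t(6).
Step 5: Two-sided p-value from the t-distribution with 6 df = 0.910849.
Step 6: alpha = 0.1. fail to reject H0.

rho = -0.0476, p = 0.910849, fail to reject H0 at alpha = 0.1.


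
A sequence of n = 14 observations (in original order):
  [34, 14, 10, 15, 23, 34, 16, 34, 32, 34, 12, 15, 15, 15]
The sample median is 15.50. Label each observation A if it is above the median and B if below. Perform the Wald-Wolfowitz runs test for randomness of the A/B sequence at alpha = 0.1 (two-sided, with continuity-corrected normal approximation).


Step 1: Compute median = 15.50; label A = above, B = below.
Labels in order: ABBBAAAAAABBBB  (n_A = 7, n_B = 7)
Step 2: Count runs R = 4.
Step 3: Under H0 (random ordering), E[R] = 2*n_A*n_B/(n_A+n_B) + 1 = 2*7*7/14 + 1 = 8.0000.
        Var[R] = 2*n_A*n_B*(2*n_A*n_B - n_A - n_B) / ((n_A+n_B)^2 * (n_A+n_B-1)) = 8232/2548 = 3.2308.
        SD[R] = 1.7974.
Step 4: Continuity-corrected z = (R + 0.5 - E[R]) / SD[R] = (4 + 0.5 - 8.0000) / 1.7974 = -1.9472.
Step 5: Two-sided p-value via normal approximation = 2*(1 - Phi(|z|)) = 0.051508.
Step 6: alpha = 0.1. reject H0.

R = 4, z = -1.9472, p = 0.051508, reject H0.


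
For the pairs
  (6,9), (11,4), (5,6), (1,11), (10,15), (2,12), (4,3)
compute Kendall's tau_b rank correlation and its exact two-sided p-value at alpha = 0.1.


Step 1: Enumerate the 21 unordered pairs (i,j) with i<j and classify each by sign(x_j-x_i) * sign(y_j-y_i).
  (1,2):dx=+5,dy=-5->D; (1,3):dx=-1,dy=-3->C; (1,4):dx=-5,dy=+2->D; (1,5):dx=+4,dy=+6->C
  (1,6):dx=-4,dy=+3->D; (1,7):dx=-2,dy=-6->C; (2,3):dx=-6,dy=+2->D; (2,4):dx=-10,dy=+7->D
  (2,5):dx=-1,dy=+11->D; (2,6):dx=-9,dy=+8->D; (2,7):dx=-7,dy=-1->C; (3,4):dx=-4,dy=+5->D
  (3,5):dx=+5,dy=+9->C; (3,6):dx=-3,dy=+6->D; (3,7):dx=-1,dy=-3->C; (4,5):dx=+9,dy=+4->C
  (4,6):dx=+1,dy=+1->C; (4,7):dx=+3,dy=-8->D; (5,6):dx=-8,dy=-3->C; (5,7):dx=-6,dy=-12->C
  (6,7):dx=+2,dy=-9->D
Step 2: C = 10, D = 11, total pairs = 21.
Step 3: tau = (C - D)/(n(n-1)/2) = (10 - 11)/21 = -0.047619.
Step 4: Exact two-sided p-value (enumerate n! = 5040 permutations of y under H0): p = 1.000000.
Step 5: alpha = 0.1. fail to reject H0.

tau_b = -0.0476 (C=10, D=11), p = 1.000000, fail to reject H0.


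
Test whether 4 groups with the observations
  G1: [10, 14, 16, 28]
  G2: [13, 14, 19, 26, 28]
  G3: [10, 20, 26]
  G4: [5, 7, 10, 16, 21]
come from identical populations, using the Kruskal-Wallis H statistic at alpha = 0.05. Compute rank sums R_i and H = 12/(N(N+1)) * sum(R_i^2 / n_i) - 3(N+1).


Step 1: Combine all N = 17 observations and assign midranks.
sorted (value, group, rank): (5,G4,1), (7,G4,2), (10,G1,4), (10,G3,4), (10,G4,4), (13,G2,6), (14,G1,7.5), (14,G2,7.5), (16,G1,9.5), (16,G4,9.5), (19,G2,11), (20,G3,12), (21,G4,13), (26,G2,14.5), (26,G3,14.5), (28,G1,16.5), (28,G2,16.5)
Step 2: Sum ranks within each group.
R_1 = 37.5 (n_1 = 4)
R_2 = 55.5 (n_2 = 5)
R_3 = 30.5 (n_3 = 3)
R_4 = 29.5 (n_4 = 5)
Step 3: H = 12/(N(N+1)) * sum(R_i^2/n_i) - 3(N+1)
     = 12/(17*18) * (37.5^2/4 + 55.5^2/5 + 30.5^2/3 + 29.5^2/5) - 3*18
     = 0.039216 * 1451.75 - 54
     = 2.931209.
Step 4: Ties present; correction factor C = 1 - 48/(17^3 - 17) = 0.990196. Corrected H = 2.931209 / 0.990196 = 2.960231.
Step 5: Under H0, H ~ chi^2(3); p-value = 0.397798.
Step 6: alpha = 0.05. fail to reject H0.

H = 2.9602, df = 3, p = 0.397798, fail to reject H0.
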